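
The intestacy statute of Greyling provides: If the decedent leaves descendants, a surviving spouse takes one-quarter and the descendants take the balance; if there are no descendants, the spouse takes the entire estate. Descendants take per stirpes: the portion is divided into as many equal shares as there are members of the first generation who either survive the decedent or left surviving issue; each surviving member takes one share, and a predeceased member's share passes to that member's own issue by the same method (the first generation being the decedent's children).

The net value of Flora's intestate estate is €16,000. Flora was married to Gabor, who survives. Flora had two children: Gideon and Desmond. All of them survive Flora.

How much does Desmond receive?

Gabor takes one-quarter of €16,000 = €4,000. The remaining €12,000 passes to the descendants.
The descendants' portion (€12,000) is divided into 2 shares of €6,000: Gideon and Desmond each take €6,000.

Desmond receives €6,000.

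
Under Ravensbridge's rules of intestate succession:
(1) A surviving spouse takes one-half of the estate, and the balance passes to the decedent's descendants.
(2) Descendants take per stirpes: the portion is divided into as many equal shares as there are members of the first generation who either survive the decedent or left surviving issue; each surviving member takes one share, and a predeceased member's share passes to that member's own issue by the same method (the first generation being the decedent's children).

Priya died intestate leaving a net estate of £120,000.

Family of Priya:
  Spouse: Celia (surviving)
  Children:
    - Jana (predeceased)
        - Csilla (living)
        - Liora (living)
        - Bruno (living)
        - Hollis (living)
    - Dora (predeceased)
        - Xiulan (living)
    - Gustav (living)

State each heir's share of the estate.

Celia takes one-half of £120,000 = £60,000. The remaining £60,000 passes to the descendants.
The descendants' portion (£60,000) is divided into 3 shares of £20,000: Gustav takes £20,000; Jana's £20,000 share passes to Jana's issue; Dora's £20,000 share passes to Dora's issue.
Jana's share (£20,000) is divided into 4 shares of £5,000: Csilla, Liora, Bruno, and Hollis each take £5,000.
Dora's share (£20,000) passes entirely to Xiulan.

Celia: £60,000; Csilla: £5,000; Liora: £5,000; Bruno: £5,000; Hollis: £5,000; Xiulan: £20,000; Gustav: £20,000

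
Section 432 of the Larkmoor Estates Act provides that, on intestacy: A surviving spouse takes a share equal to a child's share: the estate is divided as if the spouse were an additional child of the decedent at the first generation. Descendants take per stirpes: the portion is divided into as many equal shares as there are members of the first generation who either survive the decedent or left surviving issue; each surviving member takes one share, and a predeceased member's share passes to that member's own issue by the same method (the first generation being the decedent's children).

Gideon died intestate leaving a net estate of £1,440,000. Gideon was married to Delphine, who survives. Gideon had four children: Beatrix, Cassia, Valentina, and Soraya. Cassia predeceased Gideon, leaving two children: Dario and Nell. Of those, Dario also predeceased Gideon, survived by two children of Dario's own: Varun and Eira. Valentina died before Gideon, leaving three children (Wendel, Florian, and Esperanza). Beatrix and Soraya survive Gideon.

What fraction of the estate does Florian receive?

The spouse counts as an additional share at the children's level, so there are 5 primary shares of £288,000. Delphine takes one such share (£288,000).
The children's combined portion (£1,152,000) is divided into 4 shares of £288,000: Beatrix and Soraya each take £288,000; Cassia's £288,000 share passes to Cassia's issue; Valentina's £288,000 share passes to Valentina's issue.
Cassia's share (£288,000) is divided into 2 shares of £144,000: Nell takes £144,000; Dario's £144,000 share passes to Dario's issue.
Dario's share (£144,000) is divided into 2 shares of £72,000: Varun and Eira each take £72,000.
Valentina's share (£288,000) is divided into 3 shares of £96,000: Wendel, Florian, and Esperanza each take £96,000.

Florian receives 1/15 of the estate.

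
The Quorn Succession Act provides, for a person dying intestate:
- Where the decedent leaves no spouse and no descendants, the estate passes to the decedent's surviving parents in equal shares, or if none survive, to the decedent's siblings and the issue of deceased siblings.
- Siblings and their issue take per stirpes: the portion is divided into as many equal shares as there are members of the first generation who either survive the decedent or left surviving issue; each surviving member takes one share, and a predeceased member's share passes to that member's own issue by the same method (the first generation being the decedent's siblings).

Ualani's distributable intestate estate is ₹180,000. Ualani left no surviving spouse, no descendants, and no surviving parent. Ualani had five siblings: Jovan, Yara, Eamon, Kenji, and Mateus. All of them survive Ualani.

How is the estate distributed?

Jovan: ₹36,000; Yara: ₹36,000; Eamon: ₹36,000; Kenji: ₹36,000; Mateus: ₹36,000

The entire ₹180,000 passes to the siblings and their issue.
That amount (₹180,000) is divided into 5 shares of ₹36,000: Jovan, Yara, Eamon, Kenji, and Mateus each take ₹36,000.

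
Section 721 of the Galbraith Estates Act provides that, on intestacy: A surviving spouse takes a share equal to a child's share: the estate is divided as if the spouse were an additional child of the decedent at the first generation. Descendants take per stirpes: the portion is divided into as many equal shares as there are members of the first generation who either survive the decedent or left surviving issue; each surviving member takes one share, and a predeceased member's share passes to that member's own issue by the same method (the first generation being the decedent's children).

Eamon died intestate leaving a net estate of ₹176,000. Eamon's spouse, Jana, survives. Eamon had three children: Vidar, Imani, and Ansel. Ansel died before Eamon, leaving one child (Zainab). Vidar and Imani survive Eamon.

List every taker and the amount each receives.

The spouse counts as an additional share at the children's level, so there are 4 primary shares of ₹44,000. Jana takes one such share (₹44,000).
The children's combined portion (₹132,000) is divided into 3 shares of ₹44,000: Vidar and Imani each take ₹44,000; Ansel's ₹44,000 share passes to Ansel's issue.
Ansel's share (₹44,000) passes entirely to Zainab.

Jana: ₹44,000; Vidar: ₹44,000; Imani: ₹44,000; Zainab: ₹44,000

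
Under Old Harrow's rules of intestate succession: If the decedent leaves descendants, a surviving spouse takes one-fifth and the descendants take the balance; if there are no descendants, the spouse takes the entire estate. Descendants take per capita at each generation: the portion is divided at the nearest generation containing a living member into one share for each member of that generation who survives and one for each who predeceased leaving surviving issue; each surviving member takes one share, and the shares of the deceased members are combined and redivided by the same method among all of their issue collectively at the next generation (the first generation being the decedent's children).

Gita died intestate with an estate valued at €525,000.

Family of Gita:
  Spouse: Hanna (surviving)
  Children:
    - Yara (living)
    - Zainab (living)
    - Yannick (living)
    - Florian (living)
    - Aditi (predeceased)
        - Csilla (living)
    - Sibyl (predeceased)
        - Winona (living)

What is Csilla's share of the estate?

Hanna takes one-fifth of €525,000 = €105,000. The remaining €420,000 passes to the descendants.
The descendants' portion (€420,000) is divided at the children's generation into 6 shares of €70,000. Yara, Zainab, Yannick, and Florian each take €70,000. The 2 shares of the deceased (Aditi and Sibyl) are combined into a pool of €140,000.
That pool (€140,000) is divided at the grandchildren's generation equally among Csilla and Winona: €70,000 each.

Csilla receives €70,000.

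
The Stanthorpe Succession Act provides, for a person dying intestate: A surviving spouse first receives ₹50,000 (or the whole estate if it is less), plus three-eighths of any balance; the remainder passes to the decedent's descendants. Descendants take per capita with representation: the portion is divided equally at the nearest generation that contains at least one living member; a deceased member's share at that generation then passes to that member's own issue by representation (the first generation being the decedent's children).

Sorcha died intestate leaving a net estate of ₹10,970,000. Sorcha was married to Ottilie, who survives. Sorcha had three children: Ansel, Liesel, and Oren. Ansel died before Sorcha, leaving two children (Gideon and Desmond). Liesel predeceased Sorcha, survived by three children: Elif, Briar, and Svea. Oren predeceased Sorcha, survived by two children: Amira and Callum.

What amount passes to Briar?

Ottilie first takes ₹50,000, leaving a balance of ₹10,920,000. Ottilie then takes three-eighths of the balance (₹4,095,000), for a total of ₹4,145,000. The remaining ₹6,825,000 passes to the descendants.
No child survives, so the initial division is made at the grandchildren's generation.
The descendants' portion (₹6,825,000) is divided into 7 shares of ₹975,000: Gideon, Desmond, Elif, Briar, Svea, Amira, and Callum each take ₹975,000.

Briar receives ₹975,000.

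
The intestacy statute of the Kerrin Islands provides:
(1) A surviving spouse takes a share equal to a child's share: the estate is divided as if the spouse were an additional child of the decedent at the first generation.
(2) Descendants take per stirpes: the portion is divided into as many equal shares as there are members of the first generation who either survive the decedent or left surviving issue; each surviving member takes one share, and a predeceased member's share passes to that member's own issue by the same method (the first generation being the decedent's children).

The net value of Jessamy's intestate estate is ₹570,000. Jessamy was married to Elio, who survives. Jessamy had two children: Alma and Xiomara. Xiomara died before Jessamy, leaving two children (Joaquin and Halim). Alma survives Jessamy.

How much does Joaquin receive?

The spouse counts as an additional share at the children's level, so there are 3 primary shares of ₹190,000. Elio takes one such share (₹190,000).
The children's combined portion (₹380,000) is divided into 2 shares of ₹190,000: Alma takes ₹190,000; Xiomara's ₹190,000 share passes to Xiomara's issue.
Xiomara's share (₹190,000) is divided into 2 shares of ₹95,000: Joaquin and Halim each take ₹95,000.

Joaquin receives ₹95,000.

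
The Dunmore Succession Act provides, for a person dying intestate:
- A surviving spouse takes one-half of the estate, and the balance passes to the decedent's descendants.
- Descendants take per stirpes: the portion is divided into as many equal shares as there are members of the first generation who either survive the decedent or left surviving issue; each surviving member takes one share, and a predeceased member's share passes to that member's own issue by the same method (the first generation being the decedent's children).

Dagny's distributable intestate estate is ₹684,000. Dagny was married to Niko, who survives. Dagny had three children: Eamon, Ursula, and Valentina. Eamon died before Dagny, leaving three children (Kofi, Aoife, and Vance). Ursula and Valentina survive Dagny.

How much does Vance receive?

Niko takes one-half of ₹684,000 = ₹342,000. The remaining ₹342,000 passes to the descendants.
The descendants' portion (₹342,000) is divided into 3 shares of ₹114,000: Ursula and Valentina each take ₹114,000; Eamon's ₹114,000 share passes to Eamon's issue.
Eamon's share (₹114,000) is divided into 3 shares of ₹38,000: Kofi, Aoife, and Vance each take ₹38,000.

Vance receives ₹38,000.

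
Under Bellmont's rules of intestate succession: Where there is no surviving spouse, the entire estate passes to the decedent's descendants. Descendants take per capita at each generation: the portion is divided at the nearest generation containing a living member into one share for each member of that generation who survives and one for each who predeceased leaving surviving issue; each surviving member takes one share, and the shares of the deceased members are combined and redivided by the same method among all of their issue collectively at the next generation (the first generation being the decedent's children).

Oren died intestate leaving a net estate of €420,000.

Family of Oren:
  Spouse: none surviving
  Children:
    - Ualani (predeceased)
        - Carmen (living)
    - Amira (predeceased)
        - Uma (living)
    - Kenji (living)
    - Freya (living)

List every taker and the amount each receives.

The entire €420,000 passes to the descendants.
That amount (€420,000) is divided at the children's generation into 4 shares of €105,000. Kenji and Freya each take €105,000. The 2 shares of the deceased (Ualani and Amira) are combined into a pool of €210,000.
That pool (€210,000) is divided at the grandchildren's generation equally among Carmen and Uma: €105,000 each.

Carmen: €105,000; Uma: €105,000; Kenji: €105,000; Freya: €105,000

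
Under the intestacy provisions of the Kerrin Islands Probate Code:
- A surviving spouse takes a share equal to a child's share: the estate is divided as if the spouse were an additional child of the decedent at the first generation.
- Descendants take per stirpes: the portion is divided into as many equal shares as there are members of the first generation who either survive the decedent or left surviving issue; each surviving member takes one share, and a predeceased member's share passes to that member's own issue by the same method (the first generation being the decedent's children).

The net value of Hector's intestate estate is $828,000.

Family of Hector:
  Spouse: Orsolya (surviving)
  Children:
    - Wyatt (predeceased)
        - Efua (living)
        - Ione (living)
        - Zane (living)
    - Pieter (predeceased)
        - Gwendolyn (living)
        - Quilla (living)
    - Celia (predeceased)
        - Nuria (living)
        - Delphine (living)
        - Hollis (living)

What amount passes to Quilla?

The spouse counts as an additional share at the children's level, so there are 4 primary shares of $207,000. Orsolya takes one such share ($207,000).
The children's combined portion ($621,000) is divided into 3 shares of $207,000: Wyatt's $207,000 share passes to Wyatt's issue; Pieter's $207,000 share passes to Pieter's issue; Celia's $207,000 share passes to Celia's issue.
Wyatt's share ($207,000) is divided into 3 shares of $69,000: Efua, Ione, and Zane each take $69,000.
Pieter's share ($207,000) is divided into 2 shares of $103,500: Gwendolyn and Quilla each take $103,500.
Celia's share ($207,000) is divided into 3 shares of $69,000: Nuria, Delphine, and Hollis each take $69,000.

Quilla receives $103,500.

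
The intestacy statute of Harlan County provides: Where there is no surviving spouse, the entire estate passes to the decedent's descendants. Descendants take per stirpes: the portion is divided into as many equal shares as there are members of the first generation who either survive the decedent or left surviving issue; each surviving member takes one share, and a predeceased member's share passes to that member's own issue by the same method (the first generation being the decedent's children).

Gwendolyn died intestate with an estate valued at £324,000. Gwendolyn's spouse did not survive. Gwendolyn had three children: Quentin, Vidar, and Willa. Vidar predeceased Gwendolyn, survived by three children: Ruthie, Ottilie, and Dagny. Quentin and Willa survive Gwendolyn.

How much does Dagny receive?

Dagny receives £36,000.

The entire £324,000 passes to the descendants.
That amount (£324,000) is divided into 3 shares of £108,000: Quentin and Willa each take £108,000; Vidar's £108,000 share passes to Vidar's issue.
Vidar's share (£108,000) is divided into 3 shares of £36,000: Ruthie, Ottilie, and Dagny each take £36,000.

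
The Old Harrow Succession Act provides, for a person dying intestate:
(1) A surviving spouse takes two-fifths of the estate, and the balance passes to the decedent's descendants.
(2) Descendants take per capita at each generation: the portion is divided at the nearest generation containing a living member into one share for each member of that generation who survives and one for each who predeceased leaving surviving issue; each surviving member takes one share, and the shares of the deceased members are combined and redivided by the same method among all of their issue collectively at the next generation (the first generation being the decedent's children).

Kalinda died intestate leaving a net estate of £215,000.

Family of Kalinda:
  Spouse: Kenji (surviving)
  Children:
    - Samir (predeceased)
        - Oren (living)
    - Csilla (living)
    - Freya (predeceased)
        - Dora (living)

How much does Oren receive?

Oren receives £43,000.

Kenji takes two-fifths of £215,000 = £86,000. The remaining £129,000 passes to the descendants.
The descendants' portion (£129,000) is divided at the children's generation into 3 shares of £43,000. Csilla takes £43,000. The 2 shares of the deceased (Samir and Freya) are combined into a pool of £86,000.
That pool (£86,000) is divided at the grandchildren's generation equally among Oren and Dora: £43,000 each.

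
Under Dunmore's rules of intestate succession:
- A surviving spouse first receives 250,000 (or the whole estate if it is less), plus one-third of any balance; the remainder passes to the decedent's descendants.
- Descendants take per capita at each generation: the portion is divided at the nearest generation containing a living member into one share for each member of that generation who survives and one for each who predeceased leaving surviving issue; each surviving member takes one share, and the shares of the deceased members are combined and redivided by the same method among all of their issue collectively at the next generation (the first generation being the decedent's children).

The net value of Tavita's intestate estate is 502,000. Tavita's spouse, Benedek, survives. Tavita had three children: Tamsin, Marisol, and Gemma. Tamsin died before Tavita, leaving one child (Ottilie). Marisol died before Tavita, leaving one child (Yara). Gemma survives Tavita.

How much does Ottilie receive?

Ottilie receives 56,000.

Benedek first takes 250,000, leaving a balance of 252,000. Benedek then takes one-third of the balance (84,000), for a total of 334,000. The remaining 168,000 passes to the descendants.
The descendants' portion (168,000) is divided at the children's generation into 3 shares of 56,000. Gemma takes 56,000. The 2 shares of the deceased (Tamsin and Marisol) are combined into a pool of 112,000.
That pool (112,000) is divided at the grandchildren's generation equally among Ottilie and Yara: 56,000 each.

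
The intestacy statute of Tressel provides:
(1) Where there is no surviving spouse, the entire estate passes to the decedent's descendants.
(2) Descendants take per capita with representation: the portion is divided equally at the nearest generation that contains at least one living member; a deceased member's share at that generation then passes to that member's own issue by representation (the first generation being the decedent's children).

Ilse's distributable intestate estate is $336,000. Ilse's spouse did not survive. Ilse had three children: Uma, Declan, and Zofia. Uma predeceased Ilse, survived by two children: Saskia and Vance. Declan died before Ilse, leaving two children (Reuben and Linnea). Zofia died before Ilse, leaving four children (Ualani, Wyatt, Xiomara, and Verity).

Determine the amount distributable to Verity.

Verity receives $42,000.

The entire $336,000 passes to the descendants.
No child survives, so the initial division is made at the grandchildren's generation.
That amount ($336,000) is divided into 8 shares of $42,000: Saskia, Vance, Reuben, Linnea, Ualani, Wyatt, Xiomara, and Verity each take $42,000.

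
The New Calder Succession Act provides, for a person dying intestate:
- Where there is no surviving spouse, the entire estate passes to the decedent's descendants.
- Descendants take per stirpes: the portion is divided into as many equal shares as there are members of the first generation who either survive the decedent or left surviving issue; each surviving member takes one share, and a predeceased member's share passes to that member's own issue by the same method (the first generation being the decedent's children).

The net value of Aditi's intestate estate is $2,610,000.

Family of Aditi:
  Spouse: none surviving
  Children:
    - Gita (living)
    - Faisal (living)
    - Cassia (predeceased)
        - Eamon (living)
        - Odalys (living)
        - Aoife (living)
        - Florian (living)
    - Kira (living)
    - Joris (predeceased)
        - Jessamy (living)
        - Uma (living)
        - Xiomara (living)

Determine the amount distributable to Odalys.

The entire $2,610,000 passes to the descendants.
That amount ($2,610,000) is divided into 5 shares of $522,000: Gita, Faisal, and Kira each take $522,000; Cassia's $522,000 share passes to Cassia's issue; Joris's $522,000 share passes to Joris's issue.
Cassia's share ($522,000) is divided into 4 shares of $130,500: Eamon, Odalys, Aoife, and Florian each take $130,500.
Joris's share ($522,000) is divided into 3 shares of $174,000: Jessamy, Uma, and Xiomara each take $174,000.

Odalys receives $130,500.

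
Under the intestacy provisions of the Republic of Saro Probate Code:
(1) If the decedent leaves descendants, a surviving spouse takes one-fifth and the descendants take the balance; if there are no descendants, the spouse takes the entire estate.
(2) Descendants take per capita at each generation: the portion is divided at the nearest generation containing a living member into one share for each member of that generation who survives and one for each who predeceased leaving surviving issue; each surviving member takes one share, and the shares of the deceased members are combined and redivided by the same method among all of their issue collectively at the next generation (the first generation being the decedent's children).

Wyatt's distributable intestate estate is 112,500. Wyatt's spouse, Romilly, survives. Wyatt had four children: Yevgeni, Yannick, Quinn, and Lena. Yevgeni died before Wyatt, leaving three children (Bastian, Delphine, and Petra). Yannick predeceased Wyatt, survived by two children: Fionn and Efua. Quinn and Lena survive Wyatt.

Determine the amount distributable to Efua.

Efua receives 9,000.

Romilly takes one-fifth of 112,500 = 22,500. The remaining 90,000 passes to the descendants.
The descendants' portion (90,000) is divided at the children's generation into 4 shares of 22,500. Quinn and Lena each take 22,500. The 2 shares of the deceased (Yevgeni and Yannick) are combined into a pool of 45,000.
That pool (45,000) is divided at the grandchildren's generation equally among Bastian, Delphine, Petra, Fionn, and Efua: 9,000 each.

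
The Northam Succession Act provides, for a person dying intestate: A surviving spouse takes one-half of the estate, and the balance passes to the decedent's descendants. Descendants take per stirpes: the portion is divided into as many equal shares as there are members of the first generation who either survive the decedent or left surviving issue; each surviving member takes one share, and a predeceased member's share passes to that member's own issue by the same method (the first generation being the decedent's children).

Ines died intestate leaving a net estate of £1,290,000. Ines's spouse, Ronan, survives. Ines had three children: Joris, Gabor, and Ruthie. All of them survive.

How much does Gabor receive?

Gabor receives £215,000.

Ronan takes one-half of £1,290,000 = £645,000. The remaining £645,000 passes to the descendants.
The descendants' portion (£645,000) is divided into 3 shares of £215,000: Joris, Gabor, and Ruthie each take £215,000.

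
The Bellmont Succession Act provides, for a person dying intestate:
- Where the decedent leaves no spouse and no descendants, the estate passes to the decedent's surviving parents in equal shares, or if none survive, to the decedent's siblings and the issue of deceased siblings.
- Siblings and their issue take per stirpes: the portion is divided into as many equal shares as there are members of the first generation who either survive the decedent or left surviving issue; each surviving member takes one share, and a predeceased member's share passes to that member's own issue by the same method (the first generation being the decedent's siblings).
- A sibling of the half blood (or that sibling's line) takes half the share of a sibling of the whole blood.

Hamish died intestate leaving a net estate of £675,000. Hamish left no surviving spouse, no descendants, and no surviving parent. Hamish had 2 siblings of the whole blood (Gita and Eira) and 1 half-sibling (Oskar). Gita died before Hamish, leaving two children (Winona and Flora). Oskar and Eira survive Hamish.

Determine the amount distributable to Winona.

Winona receives £135,000.

The entire £675,000 passes to the siblings and their issue.
Counting each half-blood sibling's line as half a unit, there are 5/2 units in £675,000, so one unit is £270,000. Whole-blood lines (Gita and Eira) take £270,000 each; half-blood lines (Oskar) take £135,000 each.
Gita's share (£270,000) is divided into 2 shares of £135,000: Winona and Flora each take £135,000.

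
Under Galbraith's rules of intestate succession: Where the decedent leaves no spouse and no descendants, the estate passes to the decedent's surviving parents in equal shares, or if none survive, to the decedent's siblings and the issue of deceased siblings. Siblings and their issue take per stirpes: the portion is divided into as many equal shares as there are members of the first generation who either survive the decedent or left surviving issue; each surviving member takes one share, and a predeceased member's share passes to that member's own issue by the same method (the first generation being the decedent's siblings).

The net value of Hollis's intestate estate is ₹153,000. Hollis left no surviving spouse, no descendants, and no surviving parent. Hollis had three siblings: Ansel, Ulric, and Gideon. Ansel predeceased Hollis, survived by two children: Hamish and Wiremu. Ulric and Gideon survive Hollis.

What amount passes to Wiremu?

Wiremu receives ₹25,500.

The entire ₹153,000 passes to the siblings and their issue.
That amount (₹153,000) is divided into 3 shares of ₹51,000: Ulric and Gideon each take ₹51,000; Ansel's ₹51,000 share passes to Ansel's issue.
Ansel's share (₹51,000) is divided into 2 shares of ₹25,500: Hamish and Wiremu each take ₹25,500.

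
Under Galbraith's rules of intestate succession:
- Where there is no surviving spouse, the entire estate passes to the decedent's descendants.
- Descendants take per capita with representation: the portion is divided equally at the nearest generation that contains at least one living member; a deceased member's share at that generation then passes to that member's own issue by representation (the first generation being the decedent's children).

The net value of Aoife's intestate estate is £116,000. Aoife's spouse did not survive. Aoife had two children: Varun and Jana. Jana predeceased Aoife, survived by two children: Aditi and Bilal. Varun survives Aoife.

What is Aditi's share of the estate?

The entire £116,000 passes to the descendants.
That amount (£116,000) is divided into 2 shares of £58,000: Varun takes £58,000; Jana's £58,000 share passes to Jana's issue.
Jana's share (£58,000) is divided into 2 shares of £29,000: Aditi and Bilal each take £29,000.

Aditi receives £29,000.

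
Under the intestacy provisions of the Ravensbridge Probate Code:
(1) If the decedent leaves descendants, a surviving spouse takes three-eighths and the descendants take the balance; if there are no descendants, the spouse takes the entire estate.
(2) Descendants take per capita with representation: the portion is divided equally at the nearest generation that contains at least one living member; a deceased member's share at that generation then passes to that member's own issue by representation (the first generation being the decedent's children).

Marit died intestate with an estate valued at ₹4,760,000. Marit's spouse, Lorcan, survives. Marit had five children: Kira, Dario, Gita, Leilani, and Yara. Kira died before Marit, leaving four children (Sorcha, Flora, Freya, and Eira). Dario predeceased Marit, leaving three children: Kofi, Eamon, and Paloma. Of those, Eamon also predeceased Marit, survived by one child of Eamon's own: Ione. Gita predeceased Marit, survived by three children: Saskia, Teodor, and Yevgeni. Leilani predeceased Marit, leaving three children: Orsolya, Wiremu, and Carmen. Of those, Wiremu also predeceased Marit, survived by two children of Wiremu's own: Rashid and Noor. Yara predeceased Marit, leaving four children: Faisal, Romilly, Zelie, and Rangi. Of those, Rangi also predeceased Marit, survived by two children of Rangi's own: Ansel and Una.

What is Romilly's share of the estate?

Lorcan takes three-eighths of ₹4,760,000 = ₹1,785,000. The remaining ₹2,975,000 passes to the descendants.
No child survives, so the initial division is made at the grandchildren's generation.
The descendants' portion (₹2,975,000) is divided into 17 shares of ₹175,000: Sorcha, Flora, Freya, Eira, Kofi, Paloma, Saskia, Teodor, Yevgeni, Orsolya, Carmen, Faisal, Romilly, and Zelie each take ₹175,000; Eamon's ₹175,000 share passes to Eamon's issue; Wiremu's ₹175,000 share passes to Wiremu's issue; Rangi's ₹175,000 share passes to Rangi's issue.
Eamon's share (₹175,000) passes entirely to Ione.
Wiremu's share (₹175,000) is divided into 2 shares of ₹87,500: Rashid and Noor each take ₹87,500.
Rangi's share (₹175,000) is divided into 2 shares of ₹87,500: Ansel and Una each take ₹87,500.

Romilly receives ₹175,000.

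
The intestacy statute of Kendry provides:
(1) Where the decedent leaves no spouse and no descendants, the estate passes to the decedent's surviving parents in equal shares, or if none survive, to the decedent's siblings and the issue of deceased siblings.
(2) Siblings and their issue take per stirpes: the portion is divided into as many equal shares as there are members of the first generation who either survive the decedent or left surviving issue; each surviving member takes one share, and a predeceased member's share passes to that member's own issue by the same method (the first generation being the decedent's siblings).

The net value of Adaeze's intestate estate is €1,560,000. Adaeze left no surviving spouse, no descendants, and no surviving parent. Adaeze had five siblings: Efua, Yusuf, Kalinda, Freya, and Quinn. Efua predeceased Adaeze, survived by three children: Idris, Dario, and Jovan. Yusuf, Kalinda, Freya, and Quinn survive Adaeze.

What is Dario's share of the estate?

Dario receives €104,000.

The entire €1,560,000 passes to the siblings and their issue.
That amount (€1,560,000) is divided into 5 shares of €312,000: Yusuf, Kalinda, Freya, and Quinn each take €312,000; Efua's €312,000 share passes to Efua's issue.
Efua's share (€312,000) is divided into 3 shares of €104,000: Idris, Dario, and Jovan each take €104,000.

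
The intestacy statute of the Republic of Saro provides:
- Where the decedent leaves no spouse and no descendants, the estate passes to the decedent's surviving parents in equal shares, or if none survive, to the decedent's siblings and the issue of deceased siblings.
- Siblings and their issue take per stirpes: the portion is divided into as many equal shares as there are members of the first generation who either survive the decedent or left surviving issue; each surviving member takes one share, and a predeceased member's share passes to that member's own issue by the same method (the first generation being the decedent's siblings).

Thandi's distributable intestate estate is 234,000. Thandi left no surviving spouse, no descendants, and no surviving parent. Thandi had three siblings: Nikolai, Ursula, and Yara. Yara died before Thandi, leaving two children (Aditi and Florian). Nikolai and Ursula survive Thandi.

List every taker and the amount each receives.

The entire 234,000 passes to the siblings and their issue.
That amount (234,000) is divided into 3 shares of 78,000: Nikolai and Ursula each take 78,000; Yara's 78,000 share passes to Yara's issue.
Yara's share (78,000) is divided into 2 shares of 39,000: Aditi and Florian each take 39,000.

Nikolai: 78,000; Ursula: 78,000; Aditi: 39,000; Florian: 39,000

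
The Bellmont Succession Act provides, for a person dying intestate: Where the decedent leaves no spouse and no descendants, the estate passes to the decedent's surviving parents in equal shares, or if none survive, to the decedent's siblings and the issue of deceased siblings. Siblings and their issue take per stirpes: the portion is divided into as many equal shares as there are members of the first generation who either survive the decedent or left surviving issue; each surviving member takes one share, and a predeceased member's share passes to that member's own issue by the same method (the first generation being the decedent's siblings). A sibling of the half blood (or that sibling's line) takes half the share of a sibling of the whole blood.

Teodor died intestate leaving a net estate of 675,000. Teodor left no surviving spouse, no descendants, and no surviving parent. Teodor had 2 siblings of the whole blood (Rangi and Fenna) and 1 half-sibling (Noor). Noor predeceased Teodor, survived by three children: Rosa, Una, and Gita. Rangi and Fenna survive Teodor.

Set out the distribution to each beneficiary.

The entire 675,000 passes to the siblings and their issue.
Counting each half-blood sibling's line as half a unit, there are 5/2 units in 675,000, so one unit is 270,000. Whole-blood lines (Rangi and Fenna) take 270,000 each; half-blood lines (Noor) take 135,000 each.
Noor's share (135,000) is divided into 3 shares of 45,000: Rosa, Una, and Gita each take 45,000.

Rangi: 270,000; Rosa: 45,000; Una: 45,000; Gita: 45,000; Fenna: 270,000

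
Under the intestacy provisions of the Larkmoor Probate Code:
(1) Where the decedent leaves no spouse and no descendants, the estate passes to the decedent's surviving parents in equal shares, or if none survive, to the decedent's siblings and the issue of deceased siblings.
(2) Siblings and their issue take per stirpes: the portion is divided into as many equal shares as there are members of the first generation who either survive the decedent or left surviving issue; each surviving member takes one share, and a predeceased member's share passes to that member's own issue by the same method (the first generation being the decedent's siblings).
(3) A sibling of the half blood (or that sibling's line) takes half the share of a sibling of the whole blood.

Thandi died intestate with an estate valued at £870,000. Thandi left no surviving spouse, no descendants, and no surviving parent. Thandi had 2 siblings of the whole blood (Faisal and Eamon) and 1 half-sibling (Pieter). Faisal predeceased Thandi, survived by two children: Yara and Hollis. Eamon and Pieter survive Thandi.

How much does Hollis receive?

Hollis receives £174,000.

The entire £870,000 passes to the siblings and their issue.
Counting each half-blood sibling's line as half a unit, there are 5/2 units in £870,000, so one unit is £348,000. Whole-blood lines (Faisal and Eamon) take £348,000 each; half-blood lines (Pieter) take £174,000 each.
Faisal's share (£348,000) is divided into 2 shares of £174,000: Yara and Hollis each take £174,000.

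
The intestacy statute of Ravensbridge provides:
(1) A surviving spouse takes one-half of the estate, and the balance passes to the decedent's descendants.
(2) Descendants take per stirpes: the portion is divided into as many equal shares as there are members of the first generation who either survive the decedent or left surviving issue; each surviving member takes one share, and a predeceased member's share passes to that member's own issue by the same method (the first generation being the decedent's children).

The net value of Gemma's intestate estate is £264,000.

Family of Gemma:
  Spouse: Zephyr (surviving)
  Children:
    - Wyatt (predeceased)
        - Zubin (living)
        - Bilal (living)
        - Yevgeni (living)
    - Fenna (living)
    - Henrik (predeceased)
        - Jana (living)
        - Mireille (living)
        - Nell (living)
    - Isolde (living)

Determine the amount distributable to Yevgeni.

Zephyr takes one-half of £264,000 = £132,000. The remaining £132,000 passes to the descendants.
The descendants' portion (£132,000) is divided into 4 shares of £33,000: Fenna and Isolde each take £33,000; Wyatt's £33,000 share passes to Wyatt's issue; Henrik's £33,000 share passes to Henrik's issue.
Wyatt's share (£33,000) is divided into 3 shares of £11,000: Zubin, Bilal, and Yevgeni each take £11,000.
Henrik's share (£33,000) is divided into 3 shares of £11,000: Jana, Mireille, and Nell each take £11,000.

Yevgeni receives £11,000.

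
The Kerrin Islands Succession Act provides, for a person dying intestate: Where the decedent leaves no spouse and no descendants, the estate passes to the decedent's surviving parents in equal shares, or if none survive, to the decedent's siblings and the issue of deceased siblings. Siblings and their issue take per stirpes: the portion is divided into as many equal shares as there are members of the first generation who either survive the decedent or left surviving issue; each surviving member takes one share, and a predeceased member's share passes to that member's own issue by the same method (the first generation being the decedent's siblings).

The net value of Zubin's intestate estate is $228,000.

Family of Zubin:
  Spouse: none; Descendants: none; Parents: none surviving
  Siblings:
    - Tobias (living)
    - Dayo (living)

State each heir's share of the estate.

Tobias: $114,000; Dayo: $114,000

The entire $228,000 passes to the siblings and their issue.
That amount ($228,000) is divided into 2 shares of $114,000: Tobias and Dayo each take $114,000.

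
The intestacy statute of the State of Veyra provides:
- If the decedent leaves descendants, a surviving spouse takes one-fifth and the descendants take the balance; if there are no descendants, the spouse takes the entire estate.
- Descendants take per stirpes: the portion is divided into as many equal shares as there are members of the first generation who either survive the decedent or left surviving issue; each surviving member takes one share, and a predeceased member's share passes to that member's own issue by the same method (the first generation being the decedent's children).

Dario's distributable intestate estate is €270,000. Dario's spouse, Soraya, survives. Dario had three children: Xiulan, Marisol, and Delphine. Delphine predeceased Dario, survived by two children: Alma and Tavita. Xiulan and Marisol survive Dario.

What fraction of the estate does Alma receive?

Soraya takes one-fifth of €270,000 = €54,000. The remaining €216,000 passes to the descendants.
The descendants' portion (€216,000) is divided into 3 shares of €72,000: Xiulan and Marisol each take €72,000; Delphine's €72,000 share passes to Delphine's issue.
Delphine's share (€72,000) is divided into 2 shares of €36,000: Alma and Tavita each take €36,000.

Alma receives 2/15 of the estate.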